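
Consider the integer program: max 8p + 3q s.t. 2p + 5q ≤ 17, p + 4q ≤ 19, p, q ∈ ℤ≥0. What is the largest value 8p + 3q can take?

The continuous relaxation peaks at (8.5, 0) with value 68.00; rounding to a feasible lattice point costs some objective.
(p,q)=(8,0): 2·8+5·0=16≤17, 1·8+4·0=8≤19, objective 64.
(p,q)=(7,0): 2·7+5·0=14≤17, 1·7+4·0=7≤19, objective 56.
No feasible integer point exceeds 64.

64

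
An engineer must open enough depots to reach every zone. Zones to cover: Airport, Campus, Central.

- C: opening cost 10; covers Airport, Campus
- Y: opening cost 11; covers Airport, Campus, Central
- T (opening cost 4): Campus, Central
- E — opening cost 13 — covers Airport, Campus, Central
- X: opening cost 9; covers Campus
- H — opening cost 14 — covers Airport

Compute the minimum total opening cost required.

This is a weighted set-cover instance.
The greedy cost-per-new-zone heuristic would pick T and C for 14, but a cheaper cover exists.
Y alone covers Airport, Campus, Central — every zone.
Total opening cost: 11.
No cover costs less than 11.

11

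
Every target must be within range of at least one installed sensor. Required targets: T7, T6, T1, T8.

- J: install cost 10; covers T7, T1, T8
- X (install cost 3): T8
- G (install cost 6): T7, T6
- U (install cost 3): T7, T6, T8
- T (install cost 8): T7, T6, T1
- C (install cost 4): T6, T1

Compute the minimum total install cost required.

7

This is an integer covering problem.
Choose U and C: together they cover T7, T6, T1, T8 — every target.
Total install cost: 3 + 4 = 7.
No cover costs less than 7.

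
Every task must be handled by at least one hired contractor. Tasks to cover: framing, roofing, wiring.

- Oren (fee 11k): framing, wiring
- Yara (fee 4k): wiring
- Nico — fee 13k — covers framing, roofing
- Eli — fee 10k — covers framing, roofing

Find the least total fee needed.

14

Choose Yara and Eli: together they cover framing, roofing, wiring — every task.
Total fee: 4 + 10 = 14.
No cover costs less than 14.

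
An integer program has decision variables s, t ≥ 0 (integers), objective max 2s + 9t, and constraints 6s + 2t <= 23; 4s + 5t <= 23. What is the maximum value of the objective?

36

The continuous relaxation peaks at (0, 4.6) with value 41.40; rounding to a feasible lattice point costs some objective.
(s,t)=(0,4): 6·0+2·4=8≤23, 4·0+5·4=20≤23, objective 36.
(s,t)=(1,3): 6·1+2·3=12≤23, 4·1+5·3=19≤23, objective 29.
No feasible integer point exceeds 36.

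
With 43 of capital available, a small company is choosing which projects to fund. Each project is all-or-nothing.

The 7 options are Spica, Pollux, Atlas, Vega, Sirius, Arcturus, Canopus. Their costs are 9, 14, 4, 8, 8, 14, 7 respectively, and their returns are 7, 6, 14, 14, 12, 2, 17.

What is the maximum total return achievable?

64

Allowing fractional choices, the relaxed optimum would be about 67.0, but projects are indivisible.
Pollux + Atlas + Vega + Sirius + Canopus: cost 14 + 4 + 8 + 8 + 7 = 41 ≤ 43, return 6 + 14 + 14 + 12 + 17 = 63.
Spica + Atlas + Vega + Sirius + Canopus: cost 9 + 4 + 8 + 8 + 7 = 36 ≤ 43, return 7 + 14 + 14 + 12 + 17 = 64.
Best is Spica, Atlas, Vega, Sirius, and Canopus with total return 64.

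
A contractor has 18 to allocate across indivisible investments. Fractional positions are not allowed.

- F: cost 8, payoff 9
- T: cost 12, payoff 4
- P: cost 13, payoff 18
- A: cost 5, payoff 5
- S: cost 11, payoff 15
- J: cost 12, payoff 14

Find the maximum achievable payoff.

23

P + A: cost 13 + 5 = 18 ≤ 18, payoff 18 + 5 = 23.
A + S: cost 5 + 11 = 16 ≤ 18, payoff 5 + 15 = 20.
Best is P and A with total payoff 23.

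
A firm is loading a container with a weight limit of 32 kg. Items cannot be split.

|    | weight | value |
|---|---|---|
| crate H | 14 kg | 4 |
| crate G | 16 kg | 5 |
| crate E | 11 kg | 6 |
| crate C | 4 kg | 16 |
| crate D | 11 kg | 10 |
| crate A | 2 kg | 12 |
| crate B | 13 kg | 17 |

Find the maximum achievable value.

crate C + crate D + crate A + crate B: weight 4 + 11 + 2 + 13 = 30 ≤ 32, value 16 + 10 + 12 + 17 = 55.
crate E + crate C + crate A + crate B: weight 11 + 4 + 2 + 13 = 30 ≤ 32, value 6 + 16 + 12 + 17 = 51.
crate C + crate A + crate B: weight 4 + 2 + 13 = 19 ≤ 32, value 16 + 12 + 17 = 45.
Best is crate C, crate D, crate A, and crate B with total value 55.

55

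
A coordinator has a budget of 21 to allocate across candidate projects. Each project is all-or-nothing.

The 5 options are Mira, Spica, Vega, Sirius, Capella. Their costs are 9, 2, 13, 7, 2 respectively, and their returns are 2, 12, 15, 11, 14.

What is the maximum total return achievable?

41

Spica + Vega + Capella: cost 2 + 13 + 2 = 17 ≤ 21, return 12 + 15 + 14 = 41.
Spica + Sirius + Capella: cost 2 + 7 + 2 = 11 ≤ 21, return 12 + 11 + 14 = 37.
Mira + Spica + Sirius + Capella: cost 9 + 2 + 7 + 2 = 20 ≤ 21, return 2 + 12 + 11 + 14 = 39.
Best is Spica, Vega, and Capella with total return 41.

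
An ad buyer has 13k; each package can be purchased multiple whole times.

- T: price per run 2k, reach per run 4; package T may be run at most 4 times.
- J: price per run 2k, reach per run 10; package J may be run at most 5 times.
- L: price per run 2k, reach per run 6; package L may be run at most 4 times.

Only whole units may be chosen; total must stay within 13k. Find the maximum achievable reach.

56

1×T and 5×J: price 12 ≤ 13, reach 1·4 + 5·10 = 54.
5×J and 1×L: price 12 ≤ 13, reach 5·10 + 1·6 = 56.
Best is 56.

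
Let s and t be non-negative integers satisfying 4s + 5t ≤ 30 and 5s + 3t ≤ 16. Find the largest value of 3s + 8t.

40

(s,t)=(0,5) is feasible, giving 40.
(s,t)=(0,4) is feasible, giving 32.
Maximum is 40 at (s,t)=(0,5).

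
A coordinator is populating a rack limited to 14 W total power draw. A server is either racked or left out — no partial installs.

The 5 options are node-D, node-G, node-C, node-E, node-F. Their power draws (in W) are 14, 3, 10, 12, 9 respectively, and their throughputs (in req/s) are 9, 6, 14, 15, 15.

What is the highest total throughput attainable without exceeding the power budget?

Allowing fractional choices, the relaxed optimum would be about 23.8, but servers are indivisible.
node-G + node-C: power draw 3 + 10 = 13 ≤ 14, throughput 6 + 14 = 20.
node-G + node-F: power draw 3 + 9 = 12 ≤ 14, throughput 6 + 15 = 21.
Best is node-G and node-F with total throughput 21.

21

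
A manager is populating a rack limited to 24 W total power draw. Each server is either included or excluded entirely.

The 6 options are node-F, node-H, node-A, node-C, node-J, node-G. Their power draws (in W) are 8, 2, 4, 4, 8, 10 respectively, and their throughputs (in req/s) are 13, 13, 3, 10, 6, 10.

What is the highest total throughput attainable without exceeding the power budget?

46

node-F + node-H + node-C + node-J: power draw 8 + 2 + 4 + 8 = 22 ≤ 24, throughput 13 + 13 + 10 + 6 = 42.
node-F + node-H + node-A + node-C: power draw 8 + 2 + 4 + 4 = 18 ≤ 24, throughput 13 + 13 + 3 + 10 = 39.
node-F + node-H + node-C + node-G: power draw 8 + 2 + 4 + 10 = 24 ≤ 24, throughput 13 + 13 + 10 + 10 = 46.
Best is node-F, node-H, node-C, and node-G with total throughput 46.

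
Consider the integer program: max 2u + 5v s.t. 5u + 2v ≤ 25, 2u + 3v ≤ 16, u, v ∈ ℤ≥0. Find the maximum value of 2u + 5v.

Relaxing integrality, the LP optimum is 26.67 at (u,v) = (0, 5.33), which is not an integer point.
(u,v)=(0,5): 5·0+2·5=10≤25, 2·0+3·5=15≤16, objective 25.
(u,v)=(1,4): 5·1+2·4=13≤25, 2·1+3·4=14≤16, objective 22.
(u,v)=(0,4): 5·0+2·4=8≤25, 2·0+3·4=12≤16, objective 20.
Maximum is 25 at (u,v)=(0,5).

25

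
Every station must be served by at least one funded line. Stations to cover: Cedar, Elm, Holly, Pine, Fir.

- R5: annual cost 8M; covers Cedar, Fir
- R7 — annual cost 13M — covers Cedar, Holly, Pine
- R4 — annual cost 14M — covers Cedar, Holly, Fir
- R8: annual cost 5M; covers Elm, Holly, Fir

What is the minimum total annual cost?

Choose R7 and R8: together they cover Cedar, Elm, Holly, Pine, Fir — every station.
Total annual cost: 13 + 5 = 18.
No cover costs less than 18.

18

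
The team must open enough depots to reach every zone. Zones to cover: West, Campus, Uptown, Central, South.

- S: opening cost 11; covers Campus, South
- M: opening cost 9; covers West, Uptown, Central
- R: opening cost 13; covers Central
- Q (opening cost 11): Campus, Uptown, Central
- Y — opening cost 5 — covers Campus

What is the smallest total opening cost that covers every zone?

20

Choose S and M: together they cover West, Campus, Uptown, Central, South — every zone.
Total opening cost: 11 + 9 = 20.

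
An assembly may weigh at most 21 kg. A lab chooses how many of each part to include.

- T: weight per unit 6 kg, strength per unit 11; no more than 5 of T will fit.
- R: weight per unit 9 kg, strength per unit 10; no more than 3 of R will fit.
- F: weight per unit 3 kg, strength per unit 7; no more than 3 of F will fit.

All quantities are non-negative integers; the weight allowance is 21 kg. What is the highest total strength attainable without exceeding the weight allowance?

Take 2×T and 3×F: weight 21 ≤ 21, strength 2·11 + 3·7 = 43.
F has the best ratio (7/3) and is taken to its limit of 3; remaining capacity is filled optimally with the others.

43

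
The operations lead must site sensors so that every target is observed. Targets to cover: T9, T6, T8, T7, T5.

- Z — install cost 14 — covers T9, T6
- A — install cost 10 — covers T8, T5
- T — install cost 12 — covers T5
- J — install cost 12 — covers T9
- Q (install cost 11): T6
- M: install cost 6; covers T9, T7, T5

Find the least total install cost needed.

27

Choose A, Q, and M: together they cover T9, T6, T8, T7, T5 — every target.
Total install cost: 10 + 11 + 6 = 27.
No cover costs less than 27.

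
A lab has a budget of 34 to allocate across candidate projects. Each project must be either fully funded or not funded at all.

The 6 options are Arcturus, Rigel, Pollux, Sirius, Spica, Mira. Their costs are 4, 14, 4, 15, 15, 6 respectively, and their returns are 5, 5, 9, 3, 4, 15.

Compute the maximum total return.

34

Arcturus + Rigel + Pollux + Mira: cost 4 + 14 + 4 + 6 = 28 ≤ 34, return 5 + 5 + 9 + 15 = 34.
Arcturus + Pollux + Spica + Mira: cost 4 + 4 + 15 + 6 = 29 ≤ 34, return 5 + 9 + 4 + 15 = 33.
Best is Arcturus, Rigel, Pollux, and Mira with total return 34.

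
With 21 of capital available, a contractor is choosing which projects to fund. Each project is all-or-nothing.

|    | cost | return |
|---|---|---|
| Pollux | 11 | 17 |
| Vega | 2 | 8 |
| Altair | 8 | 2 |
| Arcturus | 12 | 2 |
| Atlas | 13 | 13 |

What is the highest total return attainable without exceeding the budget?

Allowing fractional choices, the relaxed optimum would be about 33.0, but projects are indivisible.
Pollux + Vega: cost 11 + 2 = 13 ≤ 21, return 17 + 8 = 25.
Pollux + Vega + Altair: cost 11 + 2 + 8 = 21 ≤ 21, return 17 + 8 + 2 = 27.
Best is Pollux, Vega, and Altair with total return 27.

27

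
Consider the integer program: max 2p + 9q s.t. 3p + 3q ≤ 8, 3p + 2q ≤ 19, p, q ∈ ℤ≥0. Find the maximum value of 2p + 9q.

Relaxing integrality, the LP optimum is 24.00 at (p,q) = (0, 2.67), which is not an integer point.
(p,q)=(0,2): 3·0+3·2=6≤8, 3·0+2·2=4≤19, objective 18.
(p,q)=(1,1): 3·1+3·1=6≤8, 3·1+2·1=5≤19, objective 11.
(p,q)=(0,1): 3·0+3·1=3≤8, 3·0+2·1=2≤19, objective 9.
The best lattice point is (0,2), giving 18.

18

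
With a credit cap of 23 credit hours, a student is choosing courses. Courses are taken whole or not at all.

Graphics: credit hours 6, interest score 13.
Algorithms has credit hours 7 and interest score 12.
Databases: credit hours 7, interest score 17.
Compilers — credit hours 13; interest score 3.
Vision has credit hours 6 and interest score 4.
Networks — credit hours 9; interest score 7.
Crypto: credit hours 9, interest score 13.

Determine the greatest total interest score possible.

43

This is a 0-1 knapsack instance.
Allowing fractional choices, the relaxed optimum would be about 46.3, but courses are indivisible.
Algorithms + Databases + Crypto: credit hours 7 + 7 + 9 = 23 ≤ 23, interest score 12 + 17 + 13 = 42.
Graphics + Databases + Crypto: credit hours 6 + 7 + 9 = 22 ≤ 23, interest score 13 + 17 + 13 = 43.
Graphics + Algorithms + Databases: credit hours 6 + 7 + 7 = 20 ≤ 23, interest score 13 + 12 + 17 = 42.
Best is Graphics, Databases, and Crypto with total interest score 43.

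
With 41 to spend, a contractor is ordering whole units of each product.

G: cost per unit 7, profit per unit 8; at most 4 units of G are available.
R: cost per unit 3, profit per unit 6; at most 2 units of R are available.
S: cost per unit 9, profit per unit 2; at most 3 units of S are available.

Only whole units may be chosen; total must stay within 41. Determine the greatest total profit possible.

4×G, 1×R, and 1×S: cost 40 ≤ 41, profit 4·8 + 1·6 + 1·2 = 40.
4×G and 2×R: cost 34 ≤ 41, profit 4·8 + 2·6 = 44.
Best is 44.

44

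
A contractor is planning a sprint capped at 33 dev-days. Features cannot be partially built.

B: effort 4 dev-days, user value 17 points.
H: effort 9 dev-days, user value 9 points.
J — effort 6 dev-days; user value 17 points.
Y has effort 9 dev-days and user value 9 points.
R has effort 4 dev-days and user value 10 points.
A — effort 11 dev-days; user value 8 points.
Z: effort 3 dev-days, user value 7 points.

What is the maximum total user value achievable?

This is a 0-1 knapsack instance.
Take B, H, J, Y, and R: effort 4 + 9 + 6 + 9 + 4 = 32 ≤ 33, user value 17 + 9 + 17 + 9 + 10 = 62.
No other feasible combination does better.

62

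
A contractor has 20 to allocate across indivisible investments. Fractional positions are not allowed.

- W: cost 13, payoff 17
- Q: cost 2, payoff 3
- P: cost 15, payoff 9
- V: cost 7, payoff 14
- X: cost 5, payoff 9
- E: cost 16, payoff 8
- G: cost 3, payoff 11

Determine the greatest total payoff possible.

37

Treat it as a binary knapsack problem.
Allowing fractional choices, the relaxed optimum would be about 40.9, but investments are indivisible.
V + X + G: cost 7 + 5 + 3 = 15 ≤ 20, payoff 14 + 9 + 11 = 34.
Q + V + X + G: cost 2 + 7 + 5 + 3 = 17 ≤ 20, payoff 3 + 14 + 9 + 11 = 37.
W + Q + G: cost 13 + 2 + 3 = 18 ≤ 20, payoff 17 + 3 + 11 = 31.
Best is Q, V, X, and G with total payoff 37.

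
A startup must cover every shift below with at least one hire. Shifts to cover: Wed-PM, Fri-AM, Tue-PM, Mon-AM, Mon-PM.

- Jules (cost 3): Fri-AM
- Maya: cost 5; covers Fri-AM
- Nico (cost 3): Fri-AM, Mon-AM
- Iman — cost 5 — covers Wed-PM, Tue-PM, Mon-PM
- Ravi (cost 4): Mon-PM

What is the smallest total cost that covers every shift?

This is a weighted set-cover instance.
Choose Nico and Iman: together they cover Wed-PM, Fri-AM, Tue-PM, Mon-AM, Mon-PM — every shift.
Total cost: 3 + 5 = 8.
No cover costs less than 8.

8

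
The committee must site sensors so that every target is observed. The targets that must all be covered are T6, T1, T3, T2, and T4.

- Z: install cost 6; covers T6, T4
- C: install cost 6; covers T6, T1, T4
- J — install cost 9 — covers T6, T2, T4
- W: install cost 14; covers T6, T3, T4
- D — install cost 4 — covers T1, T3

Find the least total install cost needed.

13

The greedy cost-per-new-target heuristic would pick C, D, and J for 19, but a cheaper cover exists.
Choose J and D: together they cover T6, T1, T3, T2, T4 — every target.
Total install cost: 9 + 4 = 13.
No cover costs less than 13.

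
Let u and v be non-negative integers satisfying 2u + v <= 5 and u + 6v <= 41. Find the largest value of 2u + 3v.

15

(u,v)=(0,5): 2·0+1·5=5≤5, 1·0+6·5=30≤41, objective 15.
(u,v)=(0,4): 2·0+1·4=4≤5, 1·0+6·4=24≤41, objective 12.
The best lattice point is (0,5), giving 15.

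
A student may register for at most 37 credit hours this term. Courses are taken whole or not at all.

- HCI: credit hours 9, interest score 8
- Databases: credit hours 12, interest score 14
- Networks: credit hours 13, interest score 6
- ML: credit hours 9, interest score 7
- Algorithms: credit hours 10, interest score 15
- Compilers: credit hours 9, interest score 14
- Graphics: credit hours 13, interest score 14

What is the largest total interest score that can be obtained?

44

This is an integer program with binary decision variables.
HCI + ML + Algorithms + Compilers: credit hours 9 + 9 + 10 + 9 = 37 ≤ 37, interest score 8 + 7 + 15 + 14 = 44.
Databases + Algorithms + Compilers: credit hours 12 + 10 + 9 = 31 ≤ 37, interest score 14 + 15 + 14 = 43.
Best is HCI, ML, Algorithms, and Compilers with total interest score 44.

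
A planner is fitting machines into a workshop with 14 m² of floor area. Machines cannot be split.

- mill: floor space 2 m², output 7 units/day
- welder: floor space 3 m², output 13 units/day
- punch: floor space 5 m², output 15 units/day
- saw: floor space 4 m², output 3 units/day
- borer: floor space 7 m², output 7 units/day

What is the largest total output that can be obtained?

38

This is a 0-1 knapsack instance.
Allowing fractional choices, the relaxed optimum would be about 39.0, but machines are indivisible.
mill + welder + punch: floor space 2 + 3 + 5 = 10 ≤ 14, output 7 + 13 + 15 = 35.
mill + welder + punch + saw: floor space 2 + 3 + 5 + 4 = 14 ≤ 14, output 7 + 13 + 15 + 3 = 38.
Best is mill, welder, punch, and saw with total output 38.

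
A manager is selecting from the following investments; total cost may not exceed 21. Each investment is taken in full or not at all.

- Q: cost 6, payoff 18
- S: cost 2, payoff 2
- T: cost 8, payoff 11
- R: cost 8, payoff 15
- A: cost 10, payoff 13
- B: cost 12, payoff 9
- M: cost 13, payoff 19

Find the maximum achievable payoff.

39

Treat it as a binary knapsack problem.
Take Q, S, and M: cost 6 + 2 + 13 = 21 ≤ 21, payoff 18 + 2 + 19 = 39.
No other feasible combination does better.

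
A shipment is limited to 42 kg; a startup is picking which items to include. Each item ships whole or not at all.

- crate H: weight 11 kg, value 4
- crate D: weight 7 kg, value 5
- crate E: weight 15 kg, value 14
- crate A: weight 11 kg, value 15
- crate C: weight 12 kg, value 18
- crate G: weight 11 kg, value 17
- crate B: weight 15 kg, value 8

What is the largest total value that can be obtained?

Allowing fractional choices, the relaxed optimum would be about 57.5, but items are indivisible.
crate D + crate A + crate C + crate G: weight 7 + 11 + 12 + 11 = 41 ≤ 42, value 5 + 15 + 18 + 17 = 55.
crate A + crate C + crate G: weight 11 + 12 + 11 = 34 ≤ 42, value 15 + 18 + 17 = 50.
crate E + crate C + crate G: weight 15 + 12 + 11 = 38 ≤ 42, value 14 + 18 + 17 = 49.
Best is crate D, crate A, crate C, and crate G with total value 55.

55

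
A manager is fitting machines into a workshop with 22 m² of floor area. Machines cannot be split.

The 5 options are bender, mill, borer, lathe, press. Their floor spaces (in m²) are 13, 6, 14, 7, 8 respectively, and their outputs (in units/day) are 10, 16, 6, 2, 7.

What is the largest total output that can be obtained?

26

mill + press: floor space 6 + 8 = 14 ≤ 22, output 16 + 7 = 23.
mill + lathe + press: floor space 6 + 7 + 8 = 21 ≤ 22, output 16 + 2 + 7 = 25.
bender + mill: floor space 13 + 6 = 19 ≤ 22, output 10 + 16 = 26.
Best is bender and mill with total output 26.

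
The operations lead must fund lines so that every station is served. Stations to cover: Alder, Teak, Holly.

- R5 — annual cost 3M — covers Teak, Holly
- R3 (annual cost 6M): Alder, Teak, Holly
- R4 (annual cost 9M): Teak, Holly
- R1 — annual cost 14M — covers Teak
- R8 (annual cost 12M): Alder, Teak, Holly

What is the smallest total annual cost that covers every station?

6

The greedy cost-per-new-station heuristic would pick R5 and R3 for 9, but a cheaper cover exists.
R3 alone covers Alder, Teak, Holly — every station.
Total annual cost: 6.
No cover costs less than 6.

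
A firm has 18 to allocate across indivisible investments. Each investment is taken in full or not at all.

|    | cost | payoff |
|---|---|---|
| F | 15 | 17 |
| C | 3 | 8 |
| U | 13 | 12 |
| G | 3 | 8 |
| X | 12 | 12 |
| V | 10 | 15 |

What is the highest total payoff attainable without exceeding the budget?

Allowing fractional choices, the relaxed optimum would be about 33.3, but investments are indivisible.
C + G + X: cost 3 + 3 + 12 = 18 ≤ 18, payoff 8 + 8 + 12 = 28.
C + G + V: cost 3 + 3 + 10 = 16 ≤ 18, payoff 8 + 8 + 15 = 31.
F + C: cost 15 + 3 = 18 ≤ 18, payoff 17 + 8 = 25.
Best is C, G, and V with total payoff 31.

31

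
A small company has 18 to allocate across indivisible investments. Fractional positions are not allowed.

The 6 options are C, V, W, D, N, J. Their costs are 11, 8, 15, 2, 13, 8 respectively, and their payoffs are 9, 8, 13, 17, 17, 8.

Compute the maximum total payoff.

34

Allowing fractional choices, the relaxed optimum would be about 37.0, but investments are indivisible.
V + D + J: cost 8 + 2 + 8 = 18 ≤ 18, payoff 8 + 17 + 8 = 33.
D + N: cost 2 + 13 = 15 ≤ 18, payoff 17 + 17 = 34.
Best is D and N with total payoff 34.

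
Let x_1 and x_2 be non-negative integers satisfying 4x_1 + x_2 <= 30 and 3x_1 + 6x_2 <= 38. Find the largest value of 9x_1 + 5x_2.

73

(x_1,x_2)=(7,2): 4·7+1·2=30≤30, 3·7+6·2=33≤38, objective 73.
(x_1,x_2)=(6,3): 4·6+1·3=27≤30, 3·6+6·3=36≤38, objective 69.
(x_1,x_2)=(7,1): 4·7+1·1=29≤30, 3·7+6·1=27≤38, objective 68.
The best lattice point is (7,2), giving 73.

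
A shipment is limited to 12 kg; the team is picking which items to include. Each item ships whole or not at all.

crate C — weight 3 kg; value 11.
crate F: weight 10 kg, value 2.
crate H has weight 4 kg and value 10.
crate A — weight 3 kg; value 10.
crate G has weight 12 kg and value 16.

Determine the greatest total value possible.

31

This is an integer program with binary decision variables.
crate C + crate H + crate A: weight 3 + 4 + 3 = 10 ≤ 12, value 11 + 10 + 10 = 31.
crate C + crate A: weight 3 + 3 = 6 ≤ 12, value 11 + 10 = 21.
crate C + crate H: weight 3 + 4 = 7 ≤ 12, value 11 + 10 = 21.
Best is crate C, crate H, and crate A with total value 31.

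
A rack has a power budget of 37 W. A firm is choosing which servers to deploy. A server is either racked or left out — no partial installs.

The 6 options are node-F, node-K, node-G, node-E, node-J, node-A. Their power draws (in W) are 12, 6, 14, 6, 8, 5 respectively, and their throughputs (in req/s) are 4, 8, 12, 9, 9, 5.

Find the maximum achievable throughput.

38

node-K + node-G + node-E + node-J: power draw 6 + 14 + 6 + 8 = 34 ≤ 37, throughput 8 + 12 + 9 + 9 = 38.
node-G + node-E + node-J + node-A: power draw 14 + 6 + 8 + 5 = 33 ≤ 37, throughput 12 + 9 + 9 + 5 = 35.
node-F + node-K + node-E + node-J + node-A: power draw 12 + 6 + 6 + 8 + 5 = 37 ≤ 37, throughput 4 + 8 + 9 + 9 + 5 = 35.
Best is node-K, node-G, node-E, and node-J with total throughput 38.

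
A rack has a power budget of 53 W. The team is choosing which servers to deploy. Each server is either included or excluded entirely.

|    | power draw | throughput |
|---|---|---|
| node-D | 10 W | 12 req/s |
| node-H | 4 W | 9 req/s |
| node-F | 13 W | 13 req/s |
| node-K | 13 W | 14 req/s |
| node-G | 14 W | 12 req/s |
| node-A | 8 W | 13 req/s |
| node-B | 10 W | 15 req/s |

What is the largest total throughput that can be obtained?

64

Allowing fractional choices, the relaxed optimum would be about 71.0, but servers are indivisible.
node-H + node-F + node-K + node-A + node-B: power draw 4 + 13 + 13 + 8 + 10 = 48 ≤ 53, throughput 9 + 13 + 14 + 13 + 15 = 64.
node-H + node-K + node-G + node-A + node-B: power draw 4 + 13 + 14 + 8 + 10 = 49 ≤ 53, throughput 9 + 14 + 12 + 13 + 15 = 63.
node-D + node-H + node-K + node-A + node-B: power draw 10 + 4 + 13 + 8 + 10 = 45 ≤ 53, throughput 12 + 9 + 14 + 13 + 15 = 63.
Best is node-H, node-F, node-K, node-A, and node-B with total throughput 64.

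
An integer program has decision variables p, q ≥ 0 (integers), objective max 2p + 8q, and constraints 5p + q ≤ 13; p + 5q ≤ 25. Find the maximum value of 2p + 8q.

The continuous relaxation peaks at (1.67, 4.67) with value 40.67; rounding to a feasible lattice point costs some objective.
(p,q)=(0,5): 5·0+1·5=5≤13, 1·0+5·5=25≤25, objective 40.
(p,q)=(1,4): 5·1+1·4=9≤13, 1·1+5·4=21≤25, objective 34.
(p,q)=(0,4): 5·0+1·4=4≤13, 1·0+5·4=20≤25, objective 32.
Maximum is 40 at (p,q)=(0,5).

40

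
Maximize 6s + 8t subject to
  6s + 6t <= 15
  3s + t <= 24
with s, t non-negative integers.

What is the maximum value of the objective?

16

Relaxing integrality, the LP optimum is 20.00 at (s,t) = (0, 2.5), which is not an integer point.
(s,t)=(0,2): 6·0+6·2=12≤15, 3·0+1·2=2≤24, objective 16.
(s,t)=(1,1): 6·1+6·1=12≤15, 3·1+1·1=4≤24, objective 14.
Maximum is 16 at (s,t)=(0,2).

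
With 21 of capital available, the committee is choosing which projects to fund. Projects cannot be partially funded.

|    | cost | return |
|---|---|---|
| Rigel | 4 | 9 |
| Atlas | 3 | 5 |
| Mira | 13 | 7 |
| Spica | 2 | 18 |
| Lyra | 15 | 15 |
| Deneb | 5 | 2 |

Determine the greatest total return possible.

42

Allowing fractional choices, the relaxed optimum would be about 44.0, but projects are indivisible.
Rigel + Spica + Lyra: cost 4 + 2 + 15 = 21 ≤ 21, return 9 + 18 + 15 = 42.
Atlas + Spica + Lyra: cost 3 + 2 + 15 = 20 ≤ 21, return 5 + 18 + 15 = 38.
Rigel + Atlas + Spica + Deneb: cost 4 + 3 + 2 + 5 = 14 ≤ 21, return 9 + 5 + 18 + 2 = 34.
Best is Rigel, Spica, and Lyra with total return 42.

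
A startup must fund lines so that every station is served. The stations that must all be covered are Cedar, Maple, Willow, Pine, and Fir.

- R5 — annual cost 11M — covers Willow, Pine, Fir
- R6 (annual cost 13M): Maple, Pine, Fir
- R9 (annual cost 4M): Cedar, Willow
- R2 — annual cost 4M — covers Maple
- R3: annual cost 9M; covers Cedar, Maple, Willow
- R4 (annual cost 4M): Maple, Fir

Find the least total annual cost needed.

The greedy cost-per-new-station heuristic would pick R9, R4, and R5 for 19, but a cheaper cover exists.
Choose R6 and R9: together they cover Cedar, Maple, Willow, Pine, Fir — every station.
Total annual cost: 13 + 4 = 17.
No cover costs less than 17.

17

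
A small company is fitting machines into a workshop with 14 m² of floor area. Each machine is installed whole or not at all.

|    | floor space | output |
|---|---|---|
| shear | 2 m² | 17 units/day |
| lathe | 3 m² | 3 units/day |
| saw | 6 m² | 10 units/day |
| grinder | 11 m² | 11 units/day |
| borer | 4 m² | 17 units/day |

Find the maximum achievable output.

Take shear, saw, and borer: floor space 2 + 6 + 4 = 12 ≤ 14, output 17 + 10 + 17 = 44.
No other feasible combination does better.

44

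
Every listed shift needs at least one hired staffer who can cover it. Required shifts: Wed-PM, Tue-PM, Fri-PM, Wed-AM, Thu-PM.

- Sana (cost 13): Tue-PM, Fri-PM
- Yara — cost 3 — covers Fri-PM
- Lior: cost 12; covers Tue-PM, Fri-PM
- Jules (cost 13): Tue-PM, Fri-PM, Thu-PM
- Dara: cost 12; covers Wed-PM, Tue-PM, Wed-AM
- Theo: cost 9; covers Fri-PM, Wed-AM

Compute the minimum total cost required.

25

The greedy cost-per-new-shift heuristic would pick Yara, Dara, and Jules for 28, but a cheaper cover exists.
Choose Jules and Dara: together they cover Wed-PM, Tue-PM, Fri-PM, Wed-AM, Thu-PM — every shift.
Total cost: 13 + 12 = 25.
No cover costs less than 25.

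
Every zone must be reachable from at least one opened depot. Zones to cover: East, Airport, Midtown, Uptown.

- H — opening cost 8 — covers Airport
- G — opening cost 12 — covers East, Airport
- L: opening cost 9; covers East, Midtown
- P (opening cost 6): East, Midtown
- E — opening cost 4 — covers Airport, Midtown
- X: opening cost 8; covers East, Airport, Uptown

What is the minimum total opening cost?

12

Choose E and X: together they cover East, Airport, Midtown, Uptown — every zone.
Total opening cost: 4 + 8 = 12.
No cover costs less than 12.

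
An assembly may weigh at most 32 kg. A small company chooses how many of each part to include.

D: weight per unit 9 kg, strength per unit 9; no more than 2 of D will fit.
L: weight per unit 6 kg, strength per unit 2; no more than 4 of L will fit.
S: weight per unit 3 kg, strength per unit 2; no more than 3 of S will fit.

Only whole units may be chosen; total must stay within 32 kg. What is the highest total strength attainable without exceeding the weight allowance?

D has the best ratio (9/9); taking only D gives at most 2×9 = 18 (stopped by the supply cap of 2).
Mixing does better — 2×D and 3×S: weight 27 ≤ 32, strength 2·9 + 3·2 = 24.

24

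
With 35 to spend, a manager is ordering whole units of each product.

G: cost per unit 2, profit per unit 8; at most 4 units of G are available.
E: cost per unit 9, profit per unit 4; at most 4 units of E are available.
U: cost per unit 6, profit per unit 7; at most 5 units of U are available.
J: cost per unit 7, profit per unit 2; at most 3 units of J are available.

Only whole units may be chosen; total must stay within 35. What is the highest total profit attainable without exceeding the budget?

60

Take 4×G and 4×U: cost 32 ≤ 35, profit 4·8 + 4·7 = 60.
G has the best ratio (8/2) and is taken to its limit of 4; remaining capacity is filled optimally with the others.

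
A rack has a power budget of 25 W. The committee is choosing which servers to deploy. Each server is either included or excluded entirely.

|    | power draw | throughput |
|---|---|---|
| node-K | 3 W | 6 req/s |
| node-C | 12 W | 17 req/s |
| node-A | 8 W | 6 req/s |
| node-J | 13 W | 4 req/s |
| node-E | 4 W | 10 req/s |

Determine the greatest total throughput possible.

33

This is a 0-1 knapsack instance.
node-K + node-C + node-E: power draw 3 + 12 + 4 = 19 ≤ 25, throughput 6 + 17 + 10 = 33.
node-C + node-A + node-E: power draw 12 + 8 + 4 = 24 ≤ 25, throughput 17 + 6 + 10 = 33.
The maximum throughput is 33; one optimal choice is node-K, node-C, and node-E.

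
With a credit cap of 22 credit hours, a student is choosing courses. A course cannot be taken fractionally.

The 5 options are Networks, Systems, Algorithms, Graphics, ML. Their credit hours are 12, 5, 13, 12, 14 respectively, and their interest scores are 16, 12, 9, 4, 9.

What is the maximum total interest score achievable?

Take Networks and Systems: credit hours 12 + 5 = 17 ≤ 22, interest score 16 + 12 = 28.
No other feasible combination does better.

28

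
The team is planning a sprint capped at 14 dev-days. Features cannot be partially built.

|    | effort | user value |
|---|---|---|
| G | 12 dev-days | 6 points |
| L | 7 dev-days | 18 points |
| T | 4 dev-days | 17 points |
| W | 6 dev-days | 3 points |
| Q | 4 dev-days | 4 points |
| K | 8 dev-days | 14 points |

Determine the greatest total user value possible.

35

T + K: effort 4 + 8 = 12 ≤ 14, user value 17 + 14 = 31.
L + T: effort 7 + 4 = 11 ≤ 14, user value 18 + 17 = 35.
Best is L and T with total user value 35.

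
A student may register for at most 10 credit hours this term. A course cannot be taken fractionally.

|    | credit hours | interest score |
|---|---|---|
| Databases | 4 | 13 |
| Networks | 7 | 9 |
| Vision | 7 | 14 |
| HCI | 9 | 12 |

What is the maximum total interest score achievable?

Vision: credit hours 7 ≤ 10, interest score 14.
Databases: credit hours 4 ≤ 10, interest score 13.
HCI: credit hours 9 ≤ 10, interest score 12.
Best is Vision with total interest score 14.

14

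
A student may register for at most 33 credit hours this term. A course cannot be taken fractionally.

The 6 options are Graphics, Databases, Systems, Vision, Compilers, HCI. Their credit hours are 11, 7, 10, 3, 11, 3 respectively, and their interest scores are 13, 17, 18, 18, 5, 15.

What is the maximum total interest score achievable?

68

Databases + Systems + Vision + HCI: credit hours 7 + 10 + 3 + 3 = 23 ≤ 33, interest score 17 + 18 + 18 + 15 = 68.
Graphics + Databases + Systems + Vision: credit hours 11 + 7 + 10 + 3 = 31 ≤ 33, interest score 13 + 17 + 18 + 18 = 66.
Best is Databases, Systems, Vision, and HCI with total interest score 68.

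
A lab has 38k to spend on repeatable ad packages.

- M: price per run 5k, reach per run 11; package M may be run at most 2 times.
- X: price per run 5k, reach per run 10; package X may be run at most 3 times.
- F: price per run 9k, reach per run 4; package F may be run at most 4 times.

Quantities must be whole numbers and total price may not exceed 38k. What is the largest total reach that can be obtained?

2×M, 3×X, and 1×F: price 34 ≤ 38, reach 2·11 + 3·10 + 1·4 = 56.
2×M and 3×X: price 25 ≤ 38, reach 2·11 + 3·10 = 52.
Best is 56.

56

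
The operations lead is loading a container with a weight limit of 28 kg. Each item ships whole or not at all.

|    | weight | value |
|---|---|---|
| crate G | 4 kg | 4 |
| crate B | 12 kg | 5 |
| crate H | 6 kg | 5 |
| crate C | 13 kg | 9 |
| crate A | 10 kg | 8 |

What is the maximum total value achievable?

21

Treat it as a binary knapsack problem.
crate G + crate H + crate C: weight 4 + 6 + 13 = 23 ≤ 28, value 4 + 5 + 9 = 18.
crate G + crate C + crate A: weight 4 + 13 + 10 = 27 ≤ 28, value 4 + 9 + 8 = 21.
Best is crate G, crate C, and crate A with total value 21.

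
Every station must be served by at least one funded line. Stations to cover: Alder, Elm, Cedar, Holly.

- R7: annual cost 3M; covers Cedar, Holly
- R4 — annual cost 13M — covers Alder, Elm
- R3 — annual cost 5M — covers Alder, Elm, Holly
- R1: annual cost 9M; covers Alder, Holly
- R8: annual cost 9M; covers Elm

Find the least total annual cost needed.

8

Choose R7 and R3: together they cover Alder, Elm, Cedar, Holly — every station.
Total annual cost: 3 + 5 = 8.
No cover costs less than 8.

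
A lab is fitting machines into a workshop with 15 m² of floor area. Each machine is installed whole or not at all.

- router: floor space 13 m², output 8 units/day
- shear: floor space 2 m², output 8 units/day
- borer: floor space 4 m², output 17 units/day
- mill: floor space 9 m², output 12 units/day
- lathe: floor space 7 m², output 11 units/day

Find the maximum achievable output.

37

Take shear, borer, and mill: floor space 2 + 4 + 9 = 15 ≤ 15, output 8 + 17 + 12 = 37.
No other feasible combination does better.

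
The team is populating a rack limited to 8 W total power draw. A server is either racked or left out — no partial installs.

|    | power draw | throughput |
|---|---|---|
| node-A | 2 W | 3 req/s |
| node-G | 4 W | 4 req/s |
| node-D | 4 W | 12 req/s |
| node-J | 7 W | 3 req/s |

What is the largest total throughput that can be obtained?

16

node-G + node-D: power draw 4 + 4 = 8 ≤ 8, throughput 4 + 12 = 16.
node-A + node-D: power draw 2 + 4 = 6 ≤ 8, throughput 3 + 12 = 15.
Best is node-G and node-D with total throughput 16.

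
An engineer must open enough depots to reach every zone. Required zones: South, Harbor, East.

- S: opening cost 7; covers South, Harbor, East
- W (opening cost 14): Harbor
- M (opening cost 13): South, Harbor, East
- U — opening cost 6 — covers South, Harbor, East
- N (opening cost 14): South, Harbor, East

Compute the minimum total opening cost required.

U alone covers South, Harbor, East — every zone.
Total opening cost: 6.

6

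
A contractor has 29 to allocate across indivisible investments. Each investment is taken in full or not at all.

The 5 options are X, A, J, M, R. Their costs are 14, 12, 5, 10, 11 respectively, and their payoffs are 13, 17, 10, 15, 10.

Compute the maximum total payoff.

Take A, J, and M: cost 12 + 5 + 10 = 27 ≤ 29, payoff 17 + 10 + 15 = 42.
No other feasible combination does better.

42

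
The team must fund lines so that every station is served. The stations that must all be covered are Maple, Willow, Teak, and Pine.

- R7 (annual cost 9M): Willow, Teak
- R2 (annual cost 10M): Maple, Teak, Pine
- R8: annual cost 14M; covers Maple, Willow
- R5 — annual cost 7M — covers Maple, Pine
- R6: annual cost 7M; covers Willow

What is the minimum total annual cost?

The greedy cost-per-new-station heuristic would pick R2 and R6 for 17, but a cheaper cover exists.
Choose R7 and R5: together they cover Maple, Willow, Teak, Pine — every station.
Total annual cost: 9 + 7 = 16.
No cover costs less than 16.

16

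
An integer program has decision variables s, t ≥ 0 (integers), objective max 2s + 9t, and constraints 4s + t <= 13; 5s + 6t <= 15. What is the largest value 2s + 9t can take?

18

The continuous relaxation peaks at (0, 2.5) with value 22.50; rounding to a feasible lattice point costs some objective.
(s,t)=(0,2): 4·0+1·2=2≤13, 5·0+6·2=12≤15, objective 18.
(s,t)=(1,1): 4·1+1·1=5≤13, 5·1+6·1=11≤15, objective 11.
(s,t)=(0,1): 4·0+1·1=1≤13, 5·0+6·1=6≤15, objective 9.
Maximum is 18 at (s,t)=(0,2).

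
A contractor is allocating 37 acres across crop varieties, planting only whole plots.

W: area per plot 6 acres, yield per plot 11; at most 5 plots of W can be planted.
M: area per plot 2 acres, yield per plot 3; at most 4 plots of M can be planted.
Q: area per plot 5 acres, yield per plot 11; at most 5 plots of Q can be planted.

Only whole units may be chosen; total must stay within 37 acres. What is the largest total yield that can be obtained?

This is a bounded integer knapsack.
Take 2×W and 5×Q: area 37 ≤ 37, yield 2·11 + 5·11 = 77.
Q has the best ratio (11/5) and is taken to its limit of 5; remaining capacity is filled optimally with the others.

77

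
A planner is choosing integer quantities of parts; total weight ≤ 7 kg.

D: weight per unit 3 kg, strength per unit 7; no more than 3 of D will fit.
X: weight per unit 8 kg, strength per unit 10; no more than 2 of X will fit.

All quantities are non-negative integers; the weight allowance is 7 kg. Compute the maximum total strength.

D has the best ratio (7/3); taking only D gives at most 2×7 = 14 (stopped by the weight limit).
Optimal: 2×D: weight 6 ≤ 7, strength 2·7 = 14.

14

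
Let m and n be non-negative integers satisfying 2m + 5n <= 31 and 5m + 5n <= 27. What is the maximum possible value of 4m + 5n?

25

The continuous relaxation peaks at (0, 5.4) with value 27.00; rounding to a feasible lattice point costs some objective.
(m,n)=(0,5) is feasible, giving 25.
(m,n)=(1,4) is feasible, giving 24.
(m,n)=(0,4) is feasible, giving 20.
The best lattice point is (0,5), giving 25.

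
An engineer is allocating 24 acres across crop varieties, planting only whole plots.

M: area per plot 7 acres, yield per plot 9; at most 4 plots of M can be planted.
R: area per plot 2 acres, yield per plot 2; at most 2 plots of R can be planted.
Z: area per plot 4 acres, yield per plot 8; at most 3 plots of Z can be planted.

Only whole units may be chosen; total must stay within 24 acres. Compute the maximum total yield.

37

This is a bounded integer knapsack.
Z has the best ratio (8/4); taking only Z gives at most 3×8 = 24 (stopped by the supply cap of 3).
Mixing does better — 1×M, 2×R, and 3×Z: area 23 ≤ 24, yield 1·9 + 2·2 + 3·8 = 37.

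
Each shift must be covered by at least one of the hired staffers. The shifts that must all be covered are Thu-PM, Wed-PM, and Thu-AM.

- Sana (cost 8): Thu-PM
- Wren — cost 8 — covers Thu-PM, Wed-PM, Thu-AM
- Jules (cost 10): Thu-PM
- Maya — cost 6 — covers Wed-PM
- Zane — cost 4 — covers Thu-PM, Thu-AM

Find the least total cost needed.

8

The greedy cost-per-new-shift heuristic would pick Zane and Maya for 10, but a cheaper cover exists.
Wren alone covers Thu-PM, Wed-PM, Thu-AM — every shift.
Total cost: 8.
No cover costs less than 8.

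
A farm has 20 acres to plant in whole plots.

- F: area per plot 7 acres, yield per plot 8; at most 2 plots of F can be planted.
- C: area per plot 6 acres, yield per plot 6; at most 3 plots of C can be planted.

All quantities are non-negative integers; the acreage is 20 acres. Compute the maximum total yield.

Take 2×F and 1×C: area 20 ≤ 20, yield 2·8 + 1·6 = 22.
F has the best ratio (8/7) and is taken to its limit of 2; remaining capacity is filled optimally with the others.

22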